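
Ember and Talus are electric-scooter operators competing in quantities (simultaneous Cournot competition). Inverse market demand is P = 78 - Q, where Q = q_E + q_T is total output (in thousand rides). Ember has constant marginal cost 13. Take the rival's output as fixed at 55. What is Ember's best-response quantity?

5

With the rival's output fixed at 55, Ember's profit is π_E = (78 - 55 - q_E)q_E - (13q_E) = (23 - q_E)q_E - (13q_E).
∂π_E/∂q_E = 10 - 2q_E = 0, so q_E = 5.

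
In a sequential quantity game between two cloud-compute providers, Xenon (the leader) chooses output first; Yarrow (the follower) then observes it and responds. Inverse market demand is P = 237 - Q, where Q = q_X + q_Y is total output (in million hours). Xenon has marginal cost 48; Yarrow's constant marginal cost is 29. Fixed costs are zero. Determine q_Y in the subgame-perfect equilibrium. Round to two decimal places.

The follower Yarrow best-responds to any q_X: π_Y = (237 - Q)q_Y - 29q_Y.
∂π_Y/∂q_Y = 208 - q_X - 2q_Y = 0 gives the reaction function q_Y = (208 - q_X)/2.
The leader anticipates this reaction. Substituting into P = 237 - Q gives P = 133 - (1/2)q_X, so π_X = (133 - (1/2)q_X)q_X - 48q_X.
The leader's first-order condition 85 - q_X = 0 yields q_X = 85.
Then q_Y = (208 - 85)/2 = 123/2.

61.50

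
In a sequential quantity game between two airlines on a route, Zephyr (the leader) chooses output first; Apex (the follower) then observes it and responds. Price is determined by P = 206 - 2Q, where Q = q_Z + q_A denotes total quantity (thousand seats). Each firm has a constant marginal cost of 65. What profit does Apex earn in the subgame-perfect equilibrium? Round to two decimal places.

Solve by backward induction. Given q_Z, the follower Apex maximises π_A = (206 - 2q_Z - 2q_A)q_A - 65q_A.
Follower FOC: 141 - 2q_Z - 4q_A = 0, so q_A(q_Z) = (141 - 2q_Z)/4.
Zephyr substitutes q_A(q_Z) into its own profit: π_Z = q_Z(206 - 2q_Z - (141 - 2q_Z)/2) - 65q_Z = (271/2 - q_Z)q_Z - 65q_Z.
Maximising: ∂π_Z/∂q_Z = 141/2 - 2q_Z = 0, giving q_Z = 141/4.
Then q_A = (141 - 2·(141/4))/4 = 141/8.
Price P = 206 - 2·(423/8) = 401/4.
Apex's profit: (401/4 - 65)·(141/8) = 621.2813.

621.28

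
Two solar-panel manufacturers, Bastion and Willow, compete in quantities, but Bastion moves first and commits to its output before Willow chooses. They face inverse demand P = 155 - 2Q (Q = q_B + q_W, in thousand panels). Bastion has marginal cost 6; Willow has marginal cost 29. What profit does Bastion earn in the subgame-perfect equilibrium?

Solve by backward induction. Given q_B, the follower Willow maximises π_W = (155 - 2q_B - 2q_W)q_W - 29q_W.
Follower FOC: 126 - 2q_B - 4q_W = 0, so q_W(q_B) = (126 - 2q_B)/4.
Bastion substitutes q_W(q_B) into its own profit: π_B = q_B(155 - 2q_B - (126 - 2q_B)/2) - 6q_B = (92 - q_B)q_B - 6q_B.
Maximising: ∂π_B/∂q_B = 86 - 2q_B = 0, giving q_B = 43.
Then q_W = (126 - 2·43)/4 = 10.
Price P = 155 - 2·53 = 49.
Bastion's profit: (49 - 6)·43 = 1849.

1849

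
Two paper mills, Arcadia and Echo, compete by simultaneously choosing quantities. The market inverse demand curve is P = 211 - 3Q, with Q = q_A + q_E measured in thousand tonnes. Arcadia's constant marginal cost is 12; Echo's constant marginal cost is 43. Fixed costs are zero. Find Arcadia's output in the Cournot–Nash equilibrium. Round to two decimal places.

Arcadia's profit: π_A = (211 - 3Q)q_A - (12q_A). Setting ∂π_A/∂q_A = 0: 199 - 6q_A - 3(q_E) = 0.
Echo's profit: π_E = (211 - 3Q)q_E - (43q_E). Setting ∂π_E/∂q_E = 0: 168 - 6q_E - 3(q_A) = 0.
Best responses: q_A = (199 - 3q_E)/6, q_E = (168 - 3q_A)/6.
Solving the pair: q_A = 230/9, q_E = 137/9.

25.56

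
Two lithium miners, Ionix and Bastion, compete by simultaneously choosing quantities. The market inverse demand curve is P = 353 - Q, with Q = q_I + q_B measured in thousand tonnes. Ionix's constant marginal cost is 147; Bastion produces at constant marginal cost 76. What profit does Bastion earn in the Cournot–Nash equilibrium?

Ionix's profit: π_I = (353 - Q)q_I - (147q_I). Setting ∂π_I/∂q_I = 0: 206 - 2q_I - (q_B) = 0.
Bastion's profit: π_B = (353 - Q)q_B - (76q_B). Setting ∂π_B/∂q_B = 0: 277 - 2q_B - (q_I) = 0.
So q_I = (206 - q_B)/2 and q_B = (277 - q_I)/2.
Substituting one into the other gives q_I = 45 and q_B = 116.
Price P = 353 - 161 = 192.
Bastion's profit: (192 - 76)·116 = 13456.

13456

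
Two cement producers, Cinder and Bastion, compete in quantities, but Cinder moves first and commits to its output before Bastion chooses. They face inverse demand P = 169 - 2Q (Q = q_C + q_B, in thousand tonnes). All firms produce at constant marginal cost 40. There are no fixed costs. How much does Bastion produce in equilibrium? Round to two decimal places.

16.13

Solve by backward induction. Given q_C, the follower Bastion maximises π_B = (169 - 2q_C - 2q_B)q_B - 40q_B.
Follower FOC: 129 - 2q_C - 4q_B = 0, so q_B(q_C) = (129 - 2q_C)/4.
Cinder substitutes q_B(q_C) into its own profit: π_C = q_C(169 - 2q_C - (129 - 2q_C)/2) - 40q_C = (209/2 - q_C)q_C - 40q_C.
Maximising: ∂π_C/∂q_C = 129/2 - 2q_C = 0, giving q_C = 129/4.
Then q_B = (129 - 2·(129/4))/4 = 129/8.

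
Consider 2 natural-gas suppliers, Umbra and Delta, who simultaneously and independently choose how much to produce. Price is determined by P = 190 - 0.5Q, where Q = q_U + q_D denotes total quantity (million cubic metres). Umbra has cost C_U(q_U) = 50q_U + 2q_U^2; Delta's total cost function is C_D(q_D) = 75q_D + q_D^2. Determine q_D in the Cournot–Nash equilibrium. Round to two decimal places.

34.24

Umbra's profit: π_U = (190 - 0.5Q)q_U - (50q_U + 2q_U²). Setting ∂π_U/∂q_U = 0: 140 - 5q_U - (1/2)(q_D) = 0.
Delta's profit: π_D = (190 - 0.5Q)q_D - (75q_D + q_D²). Setting ∂π_D/∂q_D = 0: 115 - 3q_D - (1/2)(q_U) = 0.
Rearranging gives the reaction functions q_U = (140 - (1/2)q_D)/5 and q_D = (115 - (1/2)q_U)/3.
Solving the pair: q_U = 1450/59, q_D = 34.2373.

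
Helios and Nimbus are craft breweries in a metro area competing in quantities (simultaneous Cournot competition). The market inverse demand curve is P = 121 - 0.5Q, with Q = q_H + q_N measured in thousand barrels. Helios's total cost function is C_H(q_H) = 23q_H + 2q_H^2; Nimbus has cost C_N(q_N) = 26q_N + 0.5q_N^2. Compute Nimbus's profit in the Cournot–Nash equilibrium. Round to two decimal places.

1909.02

Helios's profit: π_H = (121 - 0.5Q)q_H - (23q_H + 2q_H²). Setting ∂π_H/∂q_H = 0: 98 - 5q_H - (1/2)(q_N) = 0.
Nimbus's first-order condition: 95 - 2q_N - (1/2)(q_H) = 0.
So q_H = (98 - (1/2)q_N)/5 and q_N = (95 - (1/2)q_H)/2.
Substituting one into the other gives q_H = 198/13 and q_N = 568/13.
Price P = 121 - (1/2)·(766/13) = 1190/13.
Nimbus's profit: (1190/13)·(568/13) - 26·(568/13) - (1/2)(568/13)² = 1909.0178.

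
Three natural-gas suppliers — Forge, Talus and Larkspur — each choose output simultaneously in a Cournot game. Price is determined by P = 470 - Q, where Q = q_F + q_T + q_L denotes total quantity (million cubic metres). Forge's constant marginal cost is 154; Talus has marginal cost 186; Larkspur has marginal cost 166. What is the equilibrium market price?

244

Forge's profit: π_F = (470 - Q)q_F - (154q_F). Setting ∂π_F/∂q_F = 0: 316 - 2q_F - (q_T + q_L) = 0.
Talus's first-order condition: 284 - 2q_T - (q_F + q_L) = 0.
Larkspur's profit: π_L = (470 - Q)q_L - (166q_L). Setting ∂π_L/∂q_L = 0: 304 - 2q_L - (q_F + q_T) = 0.
Summing all 3 equations gives 904 − 4Q = 0, hence Q = 226.
Back-substituting: q_F = (316 − 226) = 90, q_T = (284 − 226) = 58, q_L = (304 − 226) = 78.
Total output Q = 226, so price P = 470 - 226 = 244.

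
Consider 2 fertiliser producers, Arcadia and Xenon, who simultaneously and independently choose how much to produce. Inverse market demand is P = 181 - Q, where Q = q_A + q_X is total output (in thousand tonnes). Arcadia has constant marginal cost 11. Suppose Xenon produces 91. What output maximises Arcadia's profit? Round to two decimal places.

39.50

With the rival's output fixed at 91, Arcadia's profit is π_A = (181 - 91 - q_A)q_A - (11q_A) = (90 - q_A)q_A - (11q_A).
∂π_A/∂q_A = 79 - 2q_A = 0, so q_A = 79/2.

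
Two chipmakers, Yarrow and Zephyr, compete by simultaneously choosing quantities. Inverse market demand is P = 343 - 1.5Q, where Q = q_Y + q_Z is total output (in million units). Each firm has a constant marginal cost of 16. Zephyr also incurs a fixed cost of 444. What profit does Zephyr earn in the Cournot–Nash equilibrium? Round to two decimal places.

A representative firm's profit is π_i = q_i(343 - 1.5Q) - 16q_i.
Setting ∂π_i/∂q_i = 0 with rivals' quantities fixed: 327 - 3q_i - (3/2)q_j = 0.
By symmetry each firm produces the same amount; substituting q_j = q_i yields q_i = 327/(9/2) = 218/3.
Price P = 343 - (3/2)·(436/3) = 125.
Zephyr's profit: (125 - 16)·(218/3) - 444 = 7476.6667.

7476.67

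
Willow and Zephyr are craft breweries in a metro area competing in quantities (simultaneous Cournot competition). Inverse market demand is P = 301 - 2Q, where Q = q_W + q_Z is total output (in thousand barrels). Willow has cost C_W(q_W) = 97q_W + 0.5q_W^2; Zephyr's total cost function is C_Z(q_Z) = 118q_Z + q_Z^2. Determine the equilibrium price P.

Willow's profit: π_W = (301 - 2Q)q_W - (97q_W + (1/2)q_W²). Setting ∂π_W/∂q_W = 0: 204 - 5q_W - 2(q_Z) = 0.
Zephyr's profit: π_Z = (301 - 2Q)q_Z - (118q_Z + q_Z²). Setting ∂π_Z/∂q_Z = 0: 183 - 6q_Z - 2(q_W) = 0.
Best responses: q_W = (204 - 2q_Z)/5, q_Z = (183 - 2q_W)/6.
Substituting one into the other gives q_W = 33 and q_Z = 39/2.
Total output Q = 105/2, so price P = 301 - 2·(105/2) = 196.

196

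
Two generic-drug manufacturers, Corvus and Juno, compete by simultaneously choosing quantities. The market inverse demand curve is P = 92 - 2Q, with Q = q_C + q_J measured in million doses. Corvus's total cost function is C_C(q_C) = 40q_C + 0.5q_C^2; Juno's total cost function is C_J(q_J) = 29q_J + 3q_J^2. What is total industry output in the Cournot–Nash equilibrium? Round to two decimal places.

Corvus's profit: π_C = (92 - 2Q)q_C - (40q_C + (1/2)q_C²). Setting ∂π_C/∂q_C = 0: 52 - 5q_C - 2(q_J) = 0.
Juno's profit: π_J = (92 - 2Q)q_J - (29q_J + 3q_J²). Setting ∂π_J/∂q_J = 0: 63 - 10q_J - 2(q_C) = 0.
So q_C = (52 - 2q_J)/5 and q_J = (63 - 2q_C)/10.
Substituting one into the other gives q_C = 197/23 and q_J = 211/46.
Total output Q = 197/23 + 211/46 = 605/46.

13.15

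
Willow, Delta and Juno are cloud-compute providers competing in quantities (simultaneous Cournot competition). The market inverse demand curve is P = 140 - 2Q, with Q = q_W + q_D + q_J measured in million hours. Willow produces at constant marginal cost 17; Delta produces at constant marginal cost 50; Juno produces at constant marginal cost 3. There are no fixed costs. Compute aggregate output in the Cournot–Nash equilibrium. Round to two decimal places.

Willow's profit: π_W = (140 - 2Q)q_W - (17q_W). Setting ∂π_W/∂q_W = 0: 123 - 4q_W - 2(q_D + q_J) = 0.
Delta's profit: π_D = (140 - 2Q)q_D - (50q_D). Setting ∂π_D/∂q_D = 0: 90 - 4q_D - 2(q_W + q_J) = 0.
Juno's first-order condition: 137 - 4q_J - 2(q_W + q_D) = 0.
Adding the 3 conditions: 350 − 4Q − 4Q = 0, i.e. Q = 175/4.
Back-substituting: q_W = (123 − 175/2)/2 = 71/4, q_D = (90 − 175/2)/2 = 5/4, q_J = (137 − 175/2)/2 = 99/4.
Total output Q = 71/4 + 5/4 + 99/4 = 175/4.

43.75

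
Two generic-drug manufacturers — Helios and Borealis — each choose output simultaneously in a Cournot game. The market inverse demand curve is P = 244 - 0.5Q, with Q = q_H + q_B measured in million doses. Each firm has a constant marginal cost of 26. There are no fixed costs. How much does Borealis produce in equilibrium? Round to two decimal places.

Each firm earns π_i = (244 - 0.5Q)q_i - 26q_i.
Setting ∂π_i/∂q_i = 0 with rivals' quantities fixed: 218 - q_i - (1/2)q_j = 0.
With identical firms every q_j equals q_i, so q_j = q_i and 218 = (3/2)q_i, giving q_i = 436/3.

145.33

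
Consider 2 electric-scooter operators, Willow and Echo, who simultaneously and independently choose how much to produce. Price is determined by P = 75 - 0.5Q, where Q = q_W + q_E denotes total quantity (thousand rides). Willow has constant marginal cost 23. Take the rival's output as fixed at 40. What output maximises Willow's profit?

With the rival's output fixed at 40, Willow's profit is π_W = (75 - (1/2)·40 - (1/2)q_W)q_W - (23q_W) = (55 - (1/2)q_W)q_W - (23q_W).
∂π_W/∂q_W = 32 - q_W = 0, so q_W = 32.

32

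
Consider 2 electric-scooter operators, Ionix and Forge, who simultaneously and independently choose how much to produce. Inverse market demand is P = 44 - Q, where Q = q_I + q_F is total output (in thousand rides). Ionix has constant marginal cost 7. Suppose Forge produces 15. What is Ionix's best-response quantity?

With the rival's output fixed at 15, Ionix's profit is π_I = (44 - 15 - q_I)q_I - (7q_I) = (29 - q_I)q_I - (7q_I).
∂π_I/∂q_I = 22 - 2q_I = 0, so q_I = 11.

11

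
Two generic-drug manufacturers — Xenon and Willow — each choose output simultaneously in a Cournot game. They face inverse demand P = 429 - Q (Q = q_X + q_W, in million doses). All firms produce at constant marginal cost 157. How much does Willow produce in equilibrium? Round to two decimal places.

Each firm earns π_i = (429 - Q)q_i - 157q_i.
Setting ∂π_i/∂q_i = 0 with rivals' quantities fixed: 272 - 2q_i - q_j = 0.
By symmetry each firm produces the same amount; substituting q_j = q_i yields q_i = 272/3.

90.67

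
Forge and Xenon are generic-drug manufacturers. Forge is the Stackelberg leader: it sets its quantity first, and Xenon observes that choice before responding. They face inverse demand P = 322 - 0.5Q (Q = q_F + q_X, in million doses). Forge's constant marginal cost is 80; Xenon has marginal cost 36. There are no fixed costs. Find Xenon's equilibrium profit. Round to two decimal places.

The follower Xenon best-responds to any q_F: π_X = (322 - 0.5Q)q_X - 36q_X.
∂π_X/∂q_X = 286 - (1/2)q_F - q_X = 0 gives the reaction function q_X = (286 - (1/2)q_F).
Forge substitutes q_X(q_F) into its own profit: π_F = q_F(322 - (1/2)q_F - (286 - (1/2)q_F)/2) - 80q_F = (179 - (1/4)q_F)q_F - 80q_F.
The leader's first-order condition 99 - (1/2)q_F = 0 yields q_F = 198.
Then q_X = (286 - (1/2)·198) = 187.
Price P = 322 - (1/2)·385 = 259/2.
Xenon's profit: (259/2 - 36)·187 = 17484.5000.

17484.50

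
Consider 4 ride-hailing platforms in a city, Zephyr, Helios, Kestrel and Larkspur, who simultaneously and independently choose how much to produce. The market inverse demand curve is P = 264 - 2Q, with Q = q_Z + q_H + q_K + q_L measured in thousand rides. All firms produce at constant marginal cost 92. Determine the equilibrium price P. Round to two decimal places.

126.40

A representative firm's profit is π_i = q_i(264 - 2Q) - 92q_i.
First-order condition (treating rivals' output as given): 172 - 4q_i - 2·Σ_{j≠i} q_j = 0.
By symmetry each firm produces the same amount; substituting Σ_{j≠i} q_j = 3q_i yields q_i = 172/10 = 86/5.
Total output Q = 344/5, so price P = 264 - 2·(344/5) = 632/5.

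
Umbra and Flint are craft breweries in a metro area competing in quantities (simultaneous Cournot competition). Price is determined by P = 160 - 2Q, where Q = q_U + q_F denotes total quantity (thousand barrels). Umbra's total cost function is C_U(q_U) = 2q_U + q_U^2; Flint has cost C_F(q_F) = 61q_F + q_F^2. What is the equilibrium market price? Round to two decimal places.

95.75

Umbra's profit: π_U = (160 - 2Q)q_U - (2q_U + q_U²). Setting ∂π_U/∂q_U = 0: 158 - 6q_U - 2(q_F) = 0.
Flint's first-order condition: 99 - 6q_F - 2(q_U) = 0.
Rearranging gives the reaction functions q_U = (158 - 2q_F)/6 and q_F = (99 - 2q_U)/6.
Substituting one into the other gives q_U = 375/16 and q_F = 139/16.
Total output Q = 257/8, so price P = 160 - 2·(257/8) = 383/4.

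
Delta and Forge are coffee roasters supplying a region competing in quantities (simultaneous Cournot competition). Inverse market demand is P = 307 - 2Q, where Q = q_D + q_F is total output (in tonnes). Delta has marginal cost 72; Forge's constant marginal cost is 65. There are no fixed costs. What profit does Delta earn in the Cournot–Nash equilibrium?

2888

Delta's profit: π_D = (307 - 2Q)q_D - (72q_D). Setting ∂π_D/∂q_D = 0: 235 - 4q_D - 2(q_F) = 0.
Forge's first-order condition: 242 - 4q_F - 2(q_D) = 0.
Best responses: q_D = (235 - 2q_F)/4, q_F = (242 - 2q_D)/4.
Substituting one into the other gives q_D = 38 and q_F = 83/2.
Price P = 307 - 2·(159/2) = 148.
Delta's profit: (148 - 72)·38 = 2888.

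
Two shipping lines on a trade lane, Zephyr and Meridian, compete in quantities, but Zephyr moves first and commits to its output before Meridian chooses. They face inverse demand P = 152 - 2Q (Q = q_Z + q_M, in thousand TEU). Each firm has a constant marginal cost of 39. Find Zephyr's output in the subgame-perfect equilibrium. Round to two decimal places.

The follower Meridian best-responds to any q_Z: π_M = (152 - 2Q)q_M - 39q_M.
Follower FOC: 113 - 2q_Z - 4q_M = 0, so q_M(q_Z) = (113 - 2q_Z)/4.
Zephyr substitutes q_M(q_Z) into its own profit: π_Z = q_Z(152 - 2q_Z - (113 - 2q_Z)/2) - 39q_Z = (191/2 - q_Z)q_Z - 39q_Z.
Maximising: ∂π_Z/∂q_Z = 113/2 - 2q_Z = 0, giving q_Z = 113/4.
Then q_M = (113 - 2·(113/4))/4 = 113/8.

28.25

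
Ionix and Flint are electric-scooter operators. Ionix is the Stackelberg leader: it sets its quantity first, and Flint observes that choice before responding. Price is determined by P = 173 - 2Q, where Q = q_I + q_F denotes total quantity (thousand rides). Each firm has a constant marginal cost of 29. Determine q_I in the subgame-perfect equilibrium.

Solve by backward induction. Given q_I, the follower Flint maximises π_F = (173 - 2q_I - 2q_F)q_F - 29q_F.
Setting the follower's marginal profit to zero, 144 - 2q_I - 4q_F = 0, i.e. q_F = (144 - 2q_I)/4.
The leader anticipates this reaction. Substituting into P = 173 - 2Q gives P = 101 - q_I, so π_I = (101 - q_I)q_I - 29q_I.
Maximising: ∂π_I/∂q_I = 72 - 2q_I = 0, giving q_I = 36.
Then q_F = (144 - 2·36)/4 = 18.

36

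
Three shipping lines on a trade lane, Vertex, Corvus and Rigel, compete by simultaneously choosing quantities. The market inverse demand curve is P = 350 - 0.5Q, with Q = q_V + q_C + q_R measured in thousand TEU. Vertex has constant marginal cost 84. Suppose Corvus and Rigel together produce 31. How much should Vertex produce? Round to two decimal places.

With rivals' combined output fixed at 31, Vertex's profit is π_V = (350 - (1/2)·31 - (1/2)q_V)q_V - (84q_V) = (669/2 - (1/2)q_V)q_V - (84q_V).
∂π_V/∂q_V = 501/2 - q_V = 0, so q_V = 501/2.

250.50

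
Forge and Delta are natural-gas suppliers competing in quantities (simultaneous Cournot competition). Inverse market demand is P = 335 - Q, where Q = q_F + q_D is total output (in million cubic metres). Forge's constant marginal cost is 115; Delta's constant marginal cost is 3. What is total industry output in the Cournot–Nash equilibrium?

Forge's profit: π_F = (335 - Q)q_F - (115q_F). Setting ∂π_F/∂q_F = 0: 220 - 2q_F - (q_D) = 0.
Delta's profit: π_D = (335 - Q)q_D - (3q_D). Setting ∂π_D/∂q_D = 0: 332 - 2q_D - (q_F) = 0.
Best responses: q_F = (220 - q_D)/2, q_D = (332 - q_F)/2.
Solving the pair: q_F = 36, q_D = 148.
Total output Q = 36 + 148 = 184.

184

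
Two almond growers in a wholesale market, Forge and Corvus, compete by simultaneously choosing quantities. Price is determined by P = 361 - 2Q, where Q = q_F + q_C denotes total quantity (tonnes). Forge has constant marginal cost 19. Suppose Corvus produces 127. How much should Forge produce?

With the rival's output fixed at 127, Forge's profit is π_F = (361 - 2·127 - 2q_F)q_F - (19q_F) = (107 - 2q_F)q_F - (19q_F).
∂π_F/∂q_F = 88 - 4q_F = 0, so q_F = 22.

22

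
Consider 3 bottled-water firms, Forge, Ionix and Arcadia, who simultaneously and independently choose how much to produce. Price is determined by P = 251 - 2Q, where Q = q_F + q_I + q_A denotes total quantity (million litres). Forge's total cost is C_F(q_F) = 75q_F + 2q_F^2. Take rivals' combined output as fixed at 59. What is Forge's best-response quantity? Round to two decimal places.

With rivals' combined output fixed at 59, Forge's profit is π_F = (251 - 2·59 - 2q_F)q_F - (75q_F + 2q_F²) = (133 - 2q_F)q_F - (75q_F + 2q_F²).
∂π_F/∂q_F = 58 - 8q_F = 0, so q_F = 29/4.

7.25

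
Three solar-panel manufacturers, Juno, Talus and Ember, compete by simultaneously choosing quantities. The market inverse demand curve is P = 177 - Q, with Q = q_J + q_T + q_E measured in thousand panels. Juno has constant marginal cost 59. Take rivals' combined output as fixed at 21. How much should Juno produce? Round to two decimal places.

48.50

With rivals' combined output fixed at 21, Juno's profit is π_J = (177 - 21 - q_J)q_J - (59q_J) = (156 - q_J)q_J - (59q_J).
∂π_J/∂q_J = 97 - 2q_J = 0, so q_J = 97/2.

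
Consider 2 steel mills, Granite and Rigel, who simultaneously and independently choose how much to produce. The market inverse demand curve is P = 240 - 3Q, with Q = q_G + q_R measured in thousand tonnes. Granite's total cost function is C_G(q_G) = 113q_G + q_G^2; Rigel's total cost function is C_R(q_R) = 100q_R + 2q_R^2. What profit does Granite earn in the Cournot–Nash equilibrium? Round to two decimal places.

573.30

Granite's profit: π_G = (240 - 3Q)q_G - (113q_G + q_G²). Setting ∂π_G/∂q_G = 0: 127 - 8q_G - 3(q_R) = 0.
Rigel's first-order condition: 140 - 10q_R - 3(q_G) = 0.
Best responses: q_G = (127 - 3q_R)/8, q_R = (140 - 3q_G)/10.
Solving the pair: q_G = 850/71, q_R = 739/71.
Price P = 240 - 3·(1589/71) = 172.8592.
Granite's profit: 172.8592·(850/71) - 113·(850/71) - (850/71)² = 573.2989.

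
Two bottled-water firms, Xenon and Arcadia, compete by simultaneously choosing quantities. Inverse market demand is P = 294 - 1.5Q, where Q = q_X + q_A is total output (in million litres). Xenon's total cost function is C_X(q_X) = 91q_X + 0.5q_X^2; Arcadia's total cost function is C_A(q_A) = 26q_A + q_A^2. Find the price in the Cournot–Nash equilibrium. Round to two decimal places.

177.34

Xenon's profit: π_X = (294 - 1.5Q)q_X - (91q_X + (1/2)q_X²). Setting ∂π_X/∂q_X = 0: 203 - 4q_X - (3/2)(q_A) = 0.
Arcadia's first-order condition: 268 - 5q_A - (3/2)(q_X) = 0.
Rearranging gives the reaction functions q_X = (203 - (3/2)q_A)/4 and q_A = (268 - (3/2)q_X)/5.
Solving the pair: q_X = 34.5352, q_A = 43.2394.
Total output Q = 77.7746, so price P = 294 - (3/2)·77.7746 = 177.3380.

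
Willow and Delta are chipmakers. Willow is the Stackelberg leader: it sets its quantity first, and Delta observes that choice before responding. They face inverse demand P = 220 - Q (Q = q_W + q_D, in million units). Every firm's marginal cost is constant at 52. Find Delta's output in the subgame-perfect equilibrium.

42

Solve by backward induction. Given q_W, the follower Delta maximises π_D = (220 - q_W - q_D)q_D - 52q_D.
Setting the follower's marginal profit to zero, 168 - q_W - 2q_D = 0, i.e. q_D = (168 - q_W)/2.
The leader anticipates this reaction. Substituting into P = 220 - Q gives P = 136 - (1/2)q_W, so π_W = (136 - (1/2)q_W)q_W - 52q_W.
The leader's first-order condition 84 - q_W = 0 yields q_W = 84.
Then q_D = (168 - 84)/2 = 42.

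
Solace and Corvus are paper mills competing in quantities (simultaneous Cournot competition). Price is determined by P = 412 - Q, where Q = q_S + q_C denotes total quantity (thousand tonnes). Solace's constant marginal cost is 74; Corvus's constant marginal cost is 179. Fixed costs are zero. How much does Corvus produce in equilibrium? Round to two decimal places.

Solace's profit: π_S = (412 - Q)q_S - (74q_S). Setting ∂π_S/∂q_S = 0: 338 - 2q_S - (q_C) = 0.
Corvus's first-order condition: 233 - 2q_C - (q_S) = 0.
So q_S = (338 - q_C)/2 and q_C = (233 - q_S)/2.
Substituting one into the other gives q_S = 443/3 and q_C = 128/3.

42.67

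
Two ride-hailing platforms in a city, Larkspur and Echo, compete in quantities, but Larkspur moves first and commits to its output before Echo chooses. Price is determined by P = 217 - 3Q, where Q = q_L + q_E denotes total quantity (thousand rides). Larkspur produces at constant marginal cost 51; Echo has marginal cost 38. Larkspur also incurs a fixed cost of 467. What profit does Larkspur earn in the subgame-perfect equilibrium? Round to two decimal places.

508.38

Solve by backward induction. Given q_L, the follower Echo maximises π_E = (217 - 3q_L - 3q_E)q_E - 38q_E.
Setting the follower's marginal profit to zero, 179 - 3q_L - 6q_E = 0, i.e. q_E = (179 - 3q_L)/6.
Larkspur substitutes q_E(q_L) into its own profit: π_L = q_L(217 - 3q_L - (179 - 3q_L)/2) - 51q_L = (255/2 - (3/2)q_L)q_L - 51q_L.
Maximising: ∂π_L/∂q_L = 153/2 - 3q_L = 0, giving q_L = 51/2.
Then q_E = (179 - 3·(51/2))/6 = 205/12.
Price P = 217 - 3·(511/12) = 357/4.
Larkspur's profit: (357/4 - 51)·(51/2) - 467 = 508.3750.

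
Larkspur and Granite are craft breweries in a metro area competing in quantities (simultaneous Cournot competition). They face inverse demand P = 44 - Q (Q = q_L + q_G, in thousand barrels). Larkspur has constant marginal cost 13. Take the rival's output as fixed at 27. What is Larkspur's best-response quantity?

2

With the rival's output fixed at 27, Larkspur's profit is π_L = (44 - 27 - q_L)q_L - (13q_L) = (17 - q_L)q_L - (13q_L).
∂π_L/∂q_L = 4 - 2q_L = 0, so q_L = 2.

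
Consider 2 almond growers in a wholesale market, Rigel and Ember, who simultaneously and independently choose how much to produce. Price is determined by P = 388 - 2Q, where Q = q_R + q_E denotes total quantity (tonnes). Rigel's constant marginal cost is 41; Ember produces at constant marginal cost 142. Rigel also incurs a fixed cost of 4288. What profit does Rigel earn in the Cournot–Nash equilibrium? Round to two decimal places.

6862.22

Rigel's profit: π_R = (388 - 2Q)q_R - (41q_R). Setting ∂π_R/∂q_R = 0: 347 - 4q_R - 2(q_E) = 0.
Ember's first-order condition: 246 - 4q_E - 2(q_R) = 0.
So q_R = (347 - 2q_E)/4 and q_E = (246 - 2q_R)/4.
Solving the pair: q_R = 224/3, q_E = 145/6.
Price P = 388 - 2·(593/6) = 571/3.
Rigel's profit: (571/3 - 41)·(224/3) - 4288 = 6862.2222.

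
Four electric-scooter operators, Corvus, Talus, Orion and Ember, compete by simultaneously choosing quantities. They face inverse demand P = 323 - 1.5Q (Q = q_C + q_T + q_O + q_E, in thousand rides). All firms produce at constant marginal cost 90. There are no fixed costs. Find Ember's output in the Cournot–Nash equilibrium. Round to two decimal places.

31.07

Each firm earns π_i = (323 - 1.5Q)q_i - 90q_i.
Setting ∂π_i/∂q_i = 0 with rivals' quantities fixed: 233 - 3q_i - (3/2)·Σ_{j≠i} q_j = 0.
By symmetry each firm produces the same amount; substituting Σ_{j≠i} q_j = 3q_i yields q_i = 233/(15/2) = 466/15.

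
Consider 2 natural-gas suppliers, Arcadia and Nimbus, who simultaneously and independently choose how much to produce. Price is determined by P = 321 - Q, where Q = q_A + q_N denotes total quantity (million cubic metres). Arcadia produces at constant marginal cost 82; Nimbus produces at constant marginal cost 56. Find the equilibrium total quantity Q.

168

Arcadia's profit: π_A = (321 - Q)q_A - (82q_A). Setting ∂π_A/∂q_A = 0: 239 - 2q_A - (q_N) = 0.
Nimbus's first-order condition: 265 - 2q_N - (q_A) = 0.
Rearranging gives the reaction functions q_A = (239 - q_N)/2 and q_N = (265 - q_A)/2.
Solving the pair: q_A = 71, q_N = 97.
Total output Q = 71 + 97 = 168.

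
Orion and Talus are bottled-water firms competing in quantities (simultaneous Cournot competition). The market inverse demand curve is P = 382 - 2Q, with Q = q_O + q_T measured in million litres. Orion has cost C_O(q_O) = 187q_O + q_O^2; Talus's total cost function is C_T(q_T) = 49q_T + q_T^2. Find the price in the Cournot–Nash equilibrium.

250

Orion's profit: π_O = (382 - 2Q)q_O - (187q_O + q_O²). Setting ∂π_O/∂q_O = 0: 195 - 6q_O - 2(q_T) = 0.
Talus's profit: π_T = (382 - 2Q)q_T - (49q_T + q_T²). Setting ∂π_T/∂q_T = 0: 333 - 6q_T - 2(q_O) = 0.
Best responses: q_O = (195 - 2q_T)/6, q_T = (333 - 2q_O)/6.
Substituting one into the other gives q_O = 63/4 and q_T = 201/4.
Total output Q = 66, so price P = 382 - 2·66 = 250.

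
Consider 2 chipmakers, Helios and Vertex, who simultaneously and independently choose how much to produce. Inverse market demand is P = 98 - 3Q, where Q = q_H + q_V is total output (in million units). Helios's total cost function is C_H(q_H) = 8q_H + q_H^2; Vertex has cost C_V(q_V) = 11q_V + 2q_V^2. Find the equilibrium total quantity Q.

15

Helios's profit: π_H = (98 - 3Q)q_H - (8q_H + q_H²). Setting ∂π_H/∂q_H = 0: 90 - 8q_H - 3(q_V) = 0.
Vertex's first-order condition: 87 - 10q_V - 3(q_H) = 0.
Best responses: q_H = (90 - 3q_V)/8, q_V = (87 - 3q_H)/10.
Substituting one into the other gives q_H = 9 and q_V = 6.
Total output Q = 9 + 6 = 15.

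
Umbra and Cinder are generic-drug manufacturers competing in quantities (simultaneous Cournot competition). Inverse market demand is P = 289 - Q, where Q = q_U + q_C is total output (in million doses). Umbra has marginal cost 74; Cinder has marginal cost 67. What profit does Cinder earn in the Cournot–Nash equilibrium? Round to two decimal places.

Umbra's profit: π_U = (289 - Q)q_U - (74q_U). Setting ∂π_U/∂q_U = 0: 215 - 2q_U - (q_C) = 0.
Cinder's first-order condition: 222 - 2q_C - (q_U) = 0.
So q_U = (215 - q_C)/2 and q_C = (222 - q_U)/2.
Solving the pair: q_U = 208/3, q_C = 229/3.
Price P = 289 - 437/3 = 430/3.
Cinder's profit: (430/3 - 67)·(229/3) = 5826.7778.

5826.78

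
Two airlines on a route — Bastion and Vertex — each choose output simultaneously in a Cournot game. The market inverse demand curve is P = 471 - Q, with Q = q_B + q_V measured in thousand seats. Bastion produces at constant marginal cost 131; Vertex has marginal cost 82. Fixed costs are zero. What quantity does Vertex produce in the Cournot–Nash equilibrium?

146

Bastion's profit: π_B = (471 - Q)q_B - (131q_B). Setting ∂π_B/∂q_B = 0: 340 - 2q_B - (q_V) = 0.
Vertex's first-order condition: 389 - 2q_V - (q_B) = 0.
Rearranging gives the reaction functions q_B = (340 - q_V)/2 and q_V = (389 - q_B)/2.
Substituting one into the other gives q_B = 97 and q_V = 146.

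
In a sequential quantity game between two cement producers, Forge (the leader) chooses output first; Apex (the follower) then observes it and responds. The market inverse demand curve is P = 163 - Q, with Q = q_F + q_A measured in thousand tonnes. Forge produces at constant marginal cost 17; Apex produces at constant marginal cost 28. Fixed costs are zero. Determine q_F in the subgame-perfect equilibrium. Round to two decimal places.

78.50

Solve by backward induction. Given q_F, the follower Apex maximises π_A = (163 - q_F - q_A)q_A - 28q_A.
Setting the follower's marginal profit to zero, 135 - q_F - 2q_A = 0, i.e. q_A = (135 - q_F)/2.
The leader anticipates this reaction. Substituting into P = 163 - Q gives P = 191/2 - (1/2)q_F, so π_F = (191/2 - (1/2)q_F)q_F - 17q_F.
Maximising: ∂π_F/∂q_F = 157/2 - q_F = 0, giving q_F = 157/2.
Then q_A = (135 - 157/2)/2 = 113/4.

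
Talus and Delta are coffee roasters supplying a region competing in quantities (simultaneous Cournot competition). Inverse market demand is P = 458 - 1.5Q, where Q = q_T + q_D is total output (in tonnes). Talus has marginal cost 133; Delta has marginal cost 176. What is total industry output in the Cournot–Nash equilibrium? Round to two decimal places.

Talus's profit: π_T = (458 - 1.5Q)q_T - (133q_T). Setting ∂π_T/∂q_T = 0: 325 - 3q_T - (3/2)(q_D) = 0.
Delta's profit: π_D = (458 - 1.5Q)q_D - (176q_D). Setting ∂π_D/∂q_D = 0: 282 - 3q_D - (3/2)(q_T) = 0.
Best responses: q_T = (325 - (3/2)q_D)/3, q_D = (282 - (3/2)q_T)/3.
Substituting one into the other gives q_T = 736/9 and q_D = 478/9.
Total output Q = 736/9 + 478/9 = 1214/9.

134.89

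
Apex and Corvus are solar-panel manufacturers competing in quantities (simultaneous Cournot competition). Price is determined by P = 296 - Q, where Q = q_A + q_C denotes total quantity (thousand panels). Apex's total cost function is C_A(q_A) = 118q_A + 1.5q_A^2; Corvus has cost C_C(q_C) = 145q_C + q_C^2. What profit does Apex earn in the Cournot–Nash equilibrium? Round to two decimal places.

2179.51

Apex's profit: π_A = (296 - Q)q_A - (118q_A + (3/2)q_A²). Setting ∂π_A/∂q_A = 0: 178 - 5q_A - (q_C) = 0.
Corvus's first-order condition: 151 - 4q_C - (q_A) = 0.
Rearranging gives the reaction functions q_A = (178 - q_C)/5 and q_C = (151 - q_A)/4.
Solving the pair: q_A = 561/19, q_C = 577/19.
Price P = 296 - 1138/19 = 236.1053.
Apex's profit: 236.1053·(561/19) - 118·(561/19) - (3/2)(561/19)² = 2179.5083.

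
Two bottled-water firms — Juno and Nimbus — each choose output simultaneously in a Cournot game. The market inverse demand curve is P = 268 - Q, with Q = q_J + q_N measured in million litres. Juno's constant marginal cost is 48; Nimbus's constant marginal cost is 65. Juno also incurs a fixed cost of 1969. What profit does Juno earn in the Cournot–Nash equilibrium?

4272

Juno's profit: π_J = (268 - Q)q_J - (48q_J). Setting ∂π_J/∂q_J = 0: 220 - 2q_J - (q_N) = 0.
Nimbus's profit: π_N = (268 - Q)q_N - (65q_N). Setting ∂π_N/∂q_N = 0: 203 - 2q_N - (q_J) = 0.
Rearranging gives the reaction functions q_J = (220 - q_N)/2 and q_N = (203 - q_J)/2.
Substituting one into the other gives q_J = 79 and q_N = 62.
Price P = 268 - 141 = 127.
Juno's profit: (127 - 48)·79 - 1969 = 4272.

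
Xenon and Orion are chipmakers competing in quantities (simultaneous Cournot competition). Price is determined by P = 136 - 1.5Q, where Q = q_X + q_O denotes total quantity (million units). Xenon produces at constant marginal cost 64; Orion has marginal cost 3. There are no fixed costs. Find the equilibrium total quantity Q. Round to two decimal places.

45.56

Xenon's profit: π_X = (136 - 1.5Q)q_X - (64q_X). Setting ∂π_X/∂q_X = 0: 72 - 3q_X - (3/2)(q_O) = 0.
Orion's profit: π_O = (136 - 1.5Q)q_O - (3q_O). Setting ∂π_O/∂q_O = 0: 133 - 3q_O - (3/2)(q_X) = 0.
Rearranging gives the reaction functions q_X = (72 - (3/2)q_O)/3 and q_O = (133 - (3/2)q_X)/3.
Solving the pair: q_X = 22/9, q_O = 388/9.
Total output Q = 22/9 + 388/9 = 410/9.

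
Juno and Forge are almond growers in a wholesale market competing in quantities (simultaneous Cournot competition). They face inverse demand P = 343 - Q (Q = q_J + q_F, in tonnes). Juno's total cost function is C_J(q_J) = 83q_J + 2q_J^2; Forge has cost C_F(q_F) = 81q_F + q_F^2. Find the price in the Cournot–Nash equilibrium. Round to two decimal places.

Juno's profit: π_J = (343 - Q)q_J - (83q_J + 2q_J²). Setting ∂π_J/∂q_J = 0: 260 - 6q_J - (q_F) = 0.
Forge's first-order condition: 262 - 4q_F - (q_J) = 0.
Best responses: q_J = (260 - q_F)/6, q_F = (262 - q_J)/4.
Substituting one into the other gives q_J = 778/23 and q_F = 1312/23.
Total output Q = 90.8696, so price P = 343 - 90.8696 = 252.1304.

252.13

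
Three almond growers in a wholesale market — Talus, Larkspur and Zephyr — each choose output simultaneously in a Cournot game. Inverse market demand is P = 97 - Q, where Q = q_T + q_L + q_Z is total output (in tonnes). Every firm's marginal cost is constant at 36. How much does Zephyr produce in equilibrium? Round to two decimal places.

Each firm earns π_i = (97 - Q)q_i - 36q_i.
Setting ∂π_i/∂q_i = 0 with rivals' quantities fixed: 61 - 2q_i - Σ_{j≠i} q_j = 0.
With identical firms every q_j equals q_i, so Σ_{j≠i} q_j = 2q_i and 61 = 4q_i, giving q_i = 61/4.

15.25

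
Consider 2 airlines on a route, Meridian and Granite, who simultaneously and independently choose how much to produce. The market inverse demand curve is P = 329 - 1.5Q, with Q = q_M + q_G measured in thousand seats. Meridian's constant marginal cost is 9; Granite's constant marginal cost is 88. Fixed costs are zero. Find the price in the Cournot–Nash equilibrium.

Meridian's profit: π_M = (329 - 1.5Q)q_M - (9q_M). Setting ∂π_M/∂q_M = 0: 320 - 3q_M - (3/2)(q_G) = 0.
Granite's first-order condition: 241 - 3q_G - (3/2)(q_M) = 0.
Rearranging gives the reaction functions q_M = (320 - (3/2)q_G)/3 and q_G = (241 - (3/2)q_M)/3.
Substituting one into the other gives q_M = 266/3 and q_G = 36.
Total output Q = 374/3, so price P = 329 - (3/2)·(374/3) = 142.

142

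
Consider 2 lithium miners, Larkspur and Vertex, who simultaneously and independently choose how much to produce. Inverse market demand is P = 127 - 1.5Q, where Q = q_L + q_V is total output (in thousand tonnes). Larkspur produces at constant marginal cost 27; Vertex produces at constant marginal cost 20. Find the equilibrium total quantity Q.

46

Larkspur's profit: π_L = (127 - 1.5Q)q_L - (27q_L). Setting ∂π_L/∂q_L = 0: 100 - 3q_L - (3/2)(q_V) = 0.
Vertex's profit: π_V = (127 - 1.5Q)q_V - (20q_V). Setting ∂π_V/∂q_V = 0: 107 - 3q_V - (3/2)(q_L) = 0.
So q_L = (100 - (3/2)q_V)/3 and q_V = (107 - (3/2)q_L)/3.
Substituting one into the other gives q_L = 62/3 and q_V = 76/3.
Total output Q = 62/3 + 76/3 = 46.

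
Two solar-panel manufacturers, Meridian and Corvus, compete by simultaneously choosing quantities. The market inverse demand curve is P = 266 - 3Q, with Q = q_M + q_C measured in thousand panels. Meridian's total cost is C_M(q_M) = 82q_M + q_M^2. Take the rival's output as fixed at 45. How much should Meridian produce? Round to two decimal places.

6.13

With the rival's output fixed at 45, Meridian's profit is π_M = (266 - 3·45 - 3q_M)q_M - (82q_M + q_M²) = (131 - 3q_M)q_M - (82q_M + q_M²).
∂π_M/∂q_M = 49 - 8q_M = 0, so q_M = 49/8.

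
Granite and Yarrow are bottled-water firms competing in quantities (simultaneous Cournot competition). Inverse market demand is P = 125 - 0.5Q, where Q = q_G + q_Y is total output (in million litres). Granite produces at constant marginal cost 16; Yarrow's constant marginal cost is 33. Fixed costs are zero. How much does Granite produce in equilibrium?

Granite's profit: π_G = (125 - 0.5Q)q_G - (16q_G). Setting ∂π_G/∂q_G = 0: 109 - q_G - (1/2)(q_Y) = 0.
Yarrow's first-order condition: 92 - q_Y - (1/2)(q_G) = 0.
Best responses: q_G = (109 - (1/2)q_Y), q_Y = (92 - (1/2)q_G).
Solving the pair: q_G = 84, q_Y = 50.

84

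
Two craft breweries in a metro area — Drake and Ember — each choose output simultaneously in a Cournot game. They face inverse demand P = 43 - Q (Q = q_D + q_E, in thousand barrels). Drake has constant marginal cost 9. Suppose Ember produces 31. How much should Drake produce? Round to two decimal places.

With the rival's output fixed at 31, Drake's profit is π_D = (43 - 31 - q_D)q_D - (9q_D) = (12 - q_D)q_D - (9q_D).
∂π_D/∂q_D = 3 - 2q_D = 0, so q_D = 3/2.

1.50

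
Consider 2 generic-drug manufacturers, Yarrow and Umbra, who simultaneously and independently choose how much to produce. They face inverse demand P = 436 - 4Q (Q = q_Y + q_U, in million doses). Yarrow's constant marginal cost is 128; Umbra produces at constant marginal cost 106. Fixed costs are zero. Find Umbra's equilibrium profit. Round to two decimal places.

Yarrow's profit: π_Y = (436 - 4Q)q_Y - (128q_Y). Setting ∂π_Y/∂q_Y = 0: 308 - 8q_Y - 4(q_U) = 0.
Umbra's first-order condition: 330 - 8q_U - 4(q_Y) = 0.
Rearranging gives the reaction functions q_Y = (308 - 4q_U)/8 and q_U = (330 - 4q_Y)/8.
Solving the pair: q_Y = 143/6, q_U = 88/3.
Price P = 436 - 4·(319/6) = 670/3.
Umbra's profit: (670/3 - 106)·(88/3) = 3441.7778.

3441.78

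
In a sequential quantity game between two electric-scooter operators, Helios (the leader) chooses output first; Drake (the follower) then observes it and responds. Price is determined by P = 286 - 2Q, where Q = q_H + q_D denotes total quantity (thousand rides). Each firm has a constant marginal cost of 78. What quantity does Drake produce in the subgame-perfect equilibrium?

26

Solve by backward induction. Given q_H, the follower Drake maximises π_D = (286 - 2q_H - 2q_D)q_D - 78q_D.
Follower FOC: 208 - 2q_H - 4q_D = 0, so q_D(q_H) = (208 - 2q_H)/4.
Helios substitutes q_D(q_H) into its own profit: π_H = q_H(286 - 2q_H - (208 - 2q_H)/2) - 78q_H = (182 - q_H)q_H - 78q_H.
Maximising: ∂π_H/∂q_H = 104 - 2q_H = 0, giving q_H = 52.
Then q_D = (208 - 2·52)/4 = 26.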